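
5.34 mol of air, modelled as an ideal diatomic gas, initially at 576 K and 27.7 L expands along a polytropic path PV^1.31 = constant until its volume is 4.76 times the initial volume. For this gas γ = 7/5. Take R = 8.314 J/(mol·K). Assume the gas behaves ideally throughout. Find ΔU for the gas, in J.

P₁ = nRT₁/V₁ = 5.34×8.314×576/27.7 = 923 kPa.
Polytropic n=1.31: T₂ = T₁(V₁/V₂)^(n−1) = 576×(0.210)^0.31 = 355 K; P₂ = P₁(V₁/V₂)^n = 120 kPa.
For an ideal gas ΔU = nCvΔT with Cv = (5/2)R = 20.8 J/(mol·K).
ΔU = 5.34×20.8×(355−576) = -24500 J.

-24500 J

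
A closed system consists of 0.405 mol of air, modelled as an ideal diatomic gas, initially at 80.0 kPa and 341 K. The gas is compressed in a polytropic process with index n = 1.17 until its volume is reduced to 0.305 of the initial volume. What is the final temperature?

V₁ = nRT₁/P₁ = 0.405×8.314×341/80.0 = 14.4 L.
Polytropic n=1.17: T₂ = T₁(V₁/V₂)^(n−1) = 341×(3.28)^0.17 = 417 K; P₂ = P₁(V₁/V₂)^n = 321 kPa.

417 K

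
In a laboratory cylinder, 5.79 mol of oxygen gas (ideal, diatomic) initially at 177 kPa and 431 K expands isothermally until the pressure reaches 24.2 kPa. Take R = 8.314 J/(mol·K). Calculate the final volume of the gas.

857 L

V₁ = nRT₁/P₁ = 5.79×8.314×431/177 = 117 L.
Isothermal: T stays 431 K; PV = const ⇒ V₂ = 857 L, P₂ = 24.2 kPa.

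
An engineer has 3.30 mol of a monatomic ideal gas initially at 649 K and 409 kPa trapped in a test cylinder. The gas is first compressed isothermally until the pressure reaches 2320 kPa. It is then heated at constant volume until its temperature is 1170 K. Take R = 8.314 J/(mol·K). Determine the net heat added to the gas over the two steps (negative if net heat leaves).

-9460 J

V₁ = nRT₁/P₁ = 3.30×8.314×649/409 = 43.5 L.
Step 1 — Isothermal: T stays 649 K; PV = const ⇒ V₂ = 7.68 L, P₂ = 2320 kPa.
ΔU = 0 (ideal gas, T constant).
W = nRT ln(V₂/V₁) = 3.30×8.314×649×ln(0.176) = -30900 J.
Q = ΔU + W = -30900 J.
State after step 1: P = 2320 kPa, V = 7.68 L, T = 649 K.
Step 2 — Isochoric: V stays 7.68 L; P/T = const ⇒ T₂ = 1170 K, P₂ = 4180 kPa.
W = 0 (no volume change).
ΔU = nCvΔT = 3.30×12.5×(1170−649) = 21400 J.
Q = ΔU = 21400 J.
Net over both steps: W = -30900 J, Q = -9460 J, ΔU = 21400 J.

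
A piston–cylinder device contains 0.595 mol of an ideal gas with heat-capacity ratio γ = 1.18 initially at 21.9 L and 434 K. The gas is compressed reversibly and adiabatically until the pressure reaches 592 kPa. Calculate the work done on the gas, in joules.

3760 J

P₁ = nRT₁/V₁ = 0.595×8.314×434/21.9 = 98.0 kPa.
Adiabatic: T₂/T₁ = (P₂/P₁)^((γ−1)/γ) ⇒ T₂ = 434×(6.04)^0.153 = 571 K; V₂ = 4.77 L.
ΔU = nCvΔT = 0.595×46.2×(571−434) = 3760 J.
Q = 0 for an adiabatic process, so W = −ΔU = -3760 J.
Work done on the gas = −W_by = 3760 J.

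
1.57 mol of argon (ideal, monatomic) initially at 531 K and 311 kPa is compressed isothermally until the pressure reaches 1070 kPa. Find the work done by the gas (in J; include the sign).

V₁ = nRT₁/P₁ = 1.57×8.314×531/311 = 22.3 L.
Isothermal: T stays 531 K; PV = const ⇒ V₂ = 6.48 L, P₂ = 1070 kPa.
W = nRT ln(V₂/V₁) = 1.57×8.314×531×ln(0.291) = -8560 J.

-8560 J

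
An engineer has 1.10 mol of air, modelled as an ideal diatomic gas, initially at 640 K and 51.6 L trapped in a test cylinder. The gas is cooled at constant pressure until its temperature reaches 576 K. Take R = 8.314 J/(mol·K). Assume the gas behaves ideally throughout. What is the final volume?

46.4 L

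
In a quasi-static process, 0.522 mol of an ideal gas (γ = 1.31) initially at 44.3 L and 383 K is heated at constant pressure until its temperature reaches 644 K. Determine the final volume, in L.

P₁ = nRT₁/V₁ = 0.522×8.314×383/44.3 = 37.5 kPa.
Isobaric: P stays 37.5 kPa; V/T = const ⇒ T₂ = 644 K, V₂ = 74.5 L.

74.5 L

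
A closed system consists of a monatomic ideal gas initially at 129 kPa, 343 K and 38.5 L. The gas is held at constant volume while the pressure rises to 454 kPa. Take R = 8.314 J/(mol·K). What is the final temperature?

1210 K

Isochoric: V stays 38.5 L; P/T = const ⇒ T₂ = 1210 K, P₂ = 454 kPa.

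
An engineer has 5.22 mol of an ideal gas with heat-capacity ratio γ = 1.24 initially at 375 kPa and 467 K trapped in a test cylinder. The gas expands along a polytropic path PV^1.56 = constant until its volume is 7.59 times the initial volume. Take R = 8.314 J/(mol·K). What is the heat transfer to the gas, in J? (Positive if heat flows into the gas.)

-32700 J

V₁ = nRT₁/P₁ = 5.22×8.314×467/375 = 54.0 L.
Polytropic n=1.56: T₂ = T₁(V₁/V₂)^(n−1) = 467×(0.132)^0.56 = 150 K; P₂ = P₁(V₁/V₂)^n = 15.9 kPa.
W = (P₁V₁−P₂V₂)/(n−1) = (375×54.0−15.9×410)/0.56 = 24600 J.
ΔU = nCvΔT = 5.22×34.6×(150−467) = -57300 J.
Q = ΔU + W = -32700 J.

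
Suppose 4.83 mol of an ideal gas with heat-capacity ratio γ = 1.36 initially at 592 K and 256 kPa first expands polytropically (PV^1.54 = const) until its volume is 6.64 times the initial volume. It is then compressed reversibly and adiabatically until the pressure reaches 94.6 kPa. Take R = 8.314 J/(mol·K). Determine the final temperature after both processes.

354 K

V₁ = nRT₁/P₁ = 4.83×8.314×592/256 = 92.9 L.
Step 1 — Polytropic n=1.54: T₂ = T₁(V₁/V₂)^(n−1) = 592×(0.151)^0.54 = 213 K; P₂ = P₁(V₁/V₂)^n = 13.9 kPa.
W = (P₁V₁−P₂V₂)/(n−1) = (256×92.9−13.9×617)/0.54 = 28200 J.
ΔU = nCvΔT = 4.83×23.1×(213−592) = -42300 J.
Q = ΔU + W = -14100 J.
State after step 1: P = 13.9 kPa, V = 617 L, T = 213 K.
Step 2 — Adiabatic: T₂/T₁ = (P₂/P₁)^((γ−1)/γ) ⇒ T₂ = 213×(6.82)^0.265 = 354 K; V₂ = 150 L.
ΔU = nCvΔT = 4.83×23.1×(354−213) = 15700 J.
Q = 0 for an adiabatic process, so W = −ΔU = -15700 J.
Net over both steps: W = 12500 J, Q = -14100 J, ΔU = -26500 J.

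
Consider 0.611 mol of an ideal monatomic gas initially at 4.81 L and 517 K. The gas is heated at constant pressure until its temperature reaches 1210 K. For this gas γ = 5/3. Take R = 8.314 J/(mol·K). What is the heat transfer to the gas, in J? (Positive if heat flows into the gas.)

P₁ = nRT₁/V₁ = 0.611×8.314×517/4.81 = 546 kPa.
Isobaric: P stays 546 kPa; V/T = const ⇒ T₂ = 1210 K, V₂ = 11.3 L.
W = PΔV = 546×(11.3−4.81) kPa·L = 3520 J.
ΔU = nCvΔT = 0.611×12.5×(1210−517) = 5280 J.
Q = ΔU + W = nCpΔT = 8800 J.

8800 J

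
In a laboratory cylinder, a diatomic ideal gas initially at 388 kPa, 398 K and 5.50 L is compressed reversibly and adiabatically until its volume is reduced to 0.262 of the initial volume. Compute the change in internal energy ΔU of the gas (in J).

n = P₁V₁/(RT₁) = 388×5.50/(8.314×398) = 0.645 mol.
Adiabatic: TV^(γ−1) = const ⇒ T₂ = 398×(3.82)^0.400 = 680 K; PV^γ = const ⇒ P₂ = 2530 kPa.
For an ideal gas ΔU = nCvΔT with Cv = (5/2)R = 20.8 J/(mol·K).
ΔU = 0.645×20.8×(680−398) = 3780 J.

3780 J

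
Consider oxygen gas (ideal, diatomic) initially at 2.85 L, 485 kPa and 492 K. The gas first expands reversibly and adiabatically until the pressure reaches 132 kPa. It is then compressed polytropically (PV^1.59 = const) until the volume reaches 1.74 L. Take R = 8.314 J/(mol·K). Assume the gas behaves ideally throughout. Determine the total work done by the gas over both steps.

n = P₁V₁/(RT₁) = 485×2.85/(8.314×492) = 0.338 mol.
Step 1 — Adiabatic: T₂/T₁ = (P₂/P₁)^((γ−1)/γ) ⇒ T₂ = 492×(0.272)^0.286 = 339 K; V₂ = 7.22 L.
ΔU = nCvΔT = 0.338×20.8×(339−492) = -1070 J.
Q = 0 for an adiabatic process, so W = −ΔU = 1070 J.
State after step 1: P = 132 kPa, V = 7.22 L, T = 339 K.
Step 2 — Polytropic n=1.59: T₂ = T₁(V₁/V₂)^(n−1) = 339×(4.15)^0.59 = 785 K; P₂ = P₁(V₁/V₂)^n = 1270 kPa.
W = (P₁V₁−P₂V₂)/(n−1) = (132×7.22−1270×1.74)/0.59 = -2120 J.
ΔU = nCvΔT = 0.338×20.8×(785−339) = 3130 J.
Q = ΔU + W = 1010 J.
Net over both steps: W = -1050 J, Q = 1010 J, ΔU = 2060 J.

-1050 J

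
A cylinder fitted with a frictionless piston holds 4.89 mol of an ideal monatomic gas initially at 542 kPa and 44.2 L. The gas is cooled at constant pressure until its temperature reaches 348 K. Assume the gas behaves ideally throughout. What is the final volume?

26.1 L

T₁ = P₁V₁/(nR) = 542×44.2/(4.89×8.314) = 589 K.
Isobaric: P stays 542 kPa; V/T = const ⇒ T₂ = 348 K, V₂ = 26.1 L.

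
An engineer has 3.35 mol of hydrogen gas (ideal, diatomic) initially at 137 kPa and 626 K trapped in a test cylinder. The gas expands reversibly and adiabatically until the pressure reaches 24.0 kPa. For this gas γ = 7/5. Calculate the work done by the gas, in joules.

17100 J

V₁ = nRT₁/P₁ = 3.35×8.314×626/137 = 127 L.
Adiabatic: T₂/T₁ = (P₂/P₁)^((γ−1)/γ) ⇒ T₂ = 626×(0.175)^0.286 = 381 K; V₂ = 442 L.
ΔU = nCvΔT = 3.35×20.8×(381−626) = -17100 J.
Q = 0 for an adiabatic process, so W = −ΔU = 17100 J.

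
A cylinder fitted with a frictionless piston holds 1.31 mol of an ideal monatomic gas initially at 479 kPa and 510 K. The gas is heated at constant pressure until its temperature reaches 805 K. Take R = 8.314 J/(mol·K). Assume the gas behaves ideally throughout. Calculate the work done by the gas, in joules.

V₁ = nRT₁/P₁ = 1.31×8.314×510/479 = 11.6 L.
Isobaric: P stays 479 kPa; V/T = const ⇒ T₂ = 805 K, V₂ = 18.3 L.
W = PΔV = 479×(18.3−11.6) kPa·L = 3210 J.

3210 J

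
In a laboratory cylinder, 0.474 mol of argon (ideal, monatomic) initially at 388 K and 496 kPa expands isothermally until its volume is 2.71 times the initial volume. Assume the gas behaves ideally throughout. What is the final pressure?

V₁ = nRT₁/P₁ = 0.474×8.314×388/496 = 3.08 L.
Isothermal: T stays 388 K; PV = const ⇒ V₂ = 8.35 L, P₂ = 183 kPa.

183 kPa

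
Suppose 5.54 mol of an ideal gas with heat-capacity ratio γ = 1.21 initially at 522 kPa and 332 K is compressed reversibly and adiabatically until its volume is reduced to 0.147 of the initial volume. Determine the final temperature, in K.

497 K

V₁ = nRT₁/P₁ = 5.54×8.314×332/522 = 29.3 L.
Adiabatic: TV^(γ−1) = const ⇒ T₂ = 332×(6.80)^0.210 = 497 K; PV^γ = const ⇒ P₂ = 5310 kPa.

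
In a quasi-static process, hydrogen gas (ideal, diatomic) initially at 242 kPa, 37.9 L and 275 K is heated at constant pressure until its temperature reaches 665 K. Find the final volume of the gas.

91.6 L

Isobaric: P stays 242 kPa; V/T = const ⇒ T₂ = 665 K, V₂ = 91.6 L.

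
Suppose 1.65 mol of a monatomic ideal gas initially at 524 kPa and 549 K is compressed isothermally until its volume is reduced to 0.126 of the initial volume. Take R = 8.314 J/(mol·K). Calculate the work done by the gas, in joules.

-15600 J

V₁ = nRT₁/P₁ = 1.65×8.314×549/524 = 14.4 L.
Isothermal: T stays 549 K; PV = const ⇒ V₂ = 1.81 L, P₂ = 4160 kPa.
W = nRT ln(V₂/V₁) = 1.65×8.314×549×ln(0.126) = -15600 J.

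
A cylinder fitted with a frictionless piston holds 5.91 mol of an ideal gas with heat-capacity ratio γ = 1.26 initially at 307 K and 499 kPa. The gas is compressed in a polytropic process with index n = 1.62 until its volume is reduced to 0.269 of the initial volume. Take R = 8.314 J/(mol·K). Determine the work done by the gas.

V₁ = nRT₁/P₁ = 5.91×8.314×307/499 = 30.2 L.
Polytropic n=1.62: T₂ = T₁(V₁/V₂)^(n−1) = 307×(3.72)^0.62 = 693 K; P₂ = P₁(V₁/V₂)^n = 4190 kPa.
W = (P₁V₁−P₂V₂)/(n−1) = (499×30.2−4190×8.13)/0.62 = -30600 J.

-30600 J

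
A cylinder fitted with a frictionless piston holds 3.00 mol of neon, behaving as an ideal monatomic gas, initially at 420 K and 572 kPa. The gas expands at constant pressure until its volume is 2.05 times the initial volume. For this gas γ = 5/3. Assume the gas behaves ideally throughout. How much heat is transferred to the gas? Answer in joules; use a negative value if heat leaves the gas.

V₁ = nRT₁/P₁ = 3.00×8.314×420/572 = 18.3 L.
Isobaric: P stays 572 kPa; V/T = const ⇒ T₂ = 861 K, V₂ = 37.5 L.
W = PΔV = 572×(37.5−18.3) kPa·L = 11000 J.
ΔU = nCvΔT = 3.00×12.5×(861−420) = 16500 J.
Q = ΔU + W = nCpΔT = 27500 J.

27500 J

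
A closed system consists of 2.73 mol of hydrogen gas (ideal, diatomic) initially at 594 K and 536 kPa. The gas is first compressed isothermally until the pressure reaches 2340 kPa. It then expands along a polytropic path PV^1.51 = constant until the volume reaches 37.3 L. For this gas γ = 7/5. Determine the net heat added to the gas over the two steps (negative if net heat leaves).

-24300 J

V₁ = nRT₁/P₁ = 2.73×8.314×594/536 = 25.2 L.
Step 1 — Isothermal: T stays 594 K; PV = const ⇒ V₂ = 5.76 L, P₂ = 2340 kPa.
ΔU = 0 (ideal gas, T constant).
W = nRT ln(V₂/V₁) = 2.73×8.314×594×ln(0.229) = -19900 J.
Q = ΔU + W = -19900 J.
State after step 1: P = 2340 kPa, V = 5.76 L, T = 594 K.
Step 2 — Polytropic n=1.51: T₂ = T₁(V₁/V₂)^(n−1) = 594×(0.154)^0.51 = 229 K; P₂ = P₁(V₁/V₂)^n = 139 kPa.
W = (P₁V₁−P₂V₂)/(n−1) = (2340×5.76−139×37.3)/0.51 = 16200 J.
ΔU = nCvΔT = 2.73×20.8×(229−594) = -20700 J.
Q = ΔU + W = -4470 J.
Net over both steps: W = -3630 J, Q = -24300 J, ΔU = -20700 J.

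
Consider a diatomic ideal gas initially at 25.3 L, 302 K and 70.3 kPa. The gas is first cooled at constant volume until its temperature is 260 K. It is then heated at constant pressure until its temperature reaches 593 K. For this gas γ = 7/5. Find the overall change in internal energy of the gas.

n = P₁V₁/(RT₁) = 70.3×25.3/(8.314×302) = 0.708 mol.
Step 1 — Isochoric: V stays 25.3 L; P/T = const ⇒ T₂ = 260 K, P₂ = 60.5 kPa.
W = 0 (no volume change).
ΔU = nCvΔT = 0.708×20.8×(260−302) = -618 J.
Q = ΔU = -618 J.
State after step 1: P = 60.5 kPa, V = 25.3 L, T = 260 K.
Step 2 — Isobaric: P stays 60.5 kPa; V/T = const ⇒ T₂ = 593 K, V₂ = 57.7 L.
W = PΔV = 60.5×(57.7−25.3) kPa·L = 1960 J.
ΔU = nCvΔT = 0.708×20.8×(593−260) = 4900 J.
Q = ΔU + W = nCpΔT = 6860 J.
Net over both steps: W = 1960 J, Q = 6250 J, ΔU = 4280 J.

4280 J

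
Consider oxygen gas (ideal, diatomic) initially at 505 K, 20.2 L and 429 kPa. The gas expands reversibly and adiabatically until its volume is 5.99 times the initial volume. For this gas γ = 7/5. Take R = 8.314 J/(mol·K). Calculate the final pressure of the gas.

Adiabatic: TV^(γ−1) = const ⇒ T₂ = 505×(0.167)^0.400 = 247 K; PV^γ = const ⇒ P₂ = 35.0 kPa.

35.0 kPa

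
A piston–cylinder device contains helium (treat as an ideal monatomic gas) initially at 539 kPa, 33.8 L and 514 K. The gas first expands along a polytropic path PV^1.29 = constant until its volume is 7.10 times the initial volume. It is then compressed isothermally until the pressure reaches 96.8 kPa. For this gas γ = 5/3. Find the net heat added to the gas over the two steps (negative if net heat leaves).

n = P₁V₁/(RT₁) = 539×33.8/(8.314×514) = 4.26 mol.
Step 1 — Polytropic n=1.29: T₂ = T₁(V₁/V₂)^(n−1) = 514×(0.141)^0.29 = 291 K; P₂ = P₁(V₁/V₂)^n = 43.0 kPa.
W = (P₁V₁−P₂V₂)/(n−1) = (539×33.8−43.0×240)/0.29 = 27200 J.
ΔU = nCvΔT = 4.26×12.5×(291−514) = -11800 J.
Q = ΔU + W = 15400 J.
State after step 1: P = 43.0 kPa, V = 240 L, T = 291 K.
Step 2 — Isothermal: T stays 291 K; PV = const ⇒ V₂ = 107 L, P₂ = 96.8 kPa.
ΔU = 0 (ideal gas, T constant).
W = nRT ln(V₂/V₁) = 4.26×8.314×291×ln(0.444) = -8370 J.
Q = ΔU + W = -8370 J.
Net over both steps: W = 18900 J, Q = 7020 J, ΔU = -11800 J.

7020 J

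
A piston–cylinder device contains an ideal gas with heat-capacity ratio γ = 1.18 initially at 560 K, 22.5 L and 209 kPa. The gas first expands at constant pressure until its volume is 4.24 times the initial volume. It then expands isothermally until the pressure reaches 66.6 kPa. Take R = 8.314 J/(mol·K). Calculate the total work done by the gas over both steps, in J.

38000 J

n = P₁V₁/(RT₁) = 209×22.5/(8.314×560) = 1.01 mol.
Step 1 — Isobaric: P stays 209 kPa; V/T = const ⇒ T₂ = 2370 K, V₂ = 95.4 L.
W = PΔV = 209×(95.4−22.5) kPa·L = 15200 J.
ΔU = nCvΔT = 1.01×46.2×(2370−560) = 84600 J.
Q = ΔU + W = nCpΔT = 99900 J.
State after step 1: P = 209 kPa, V = 95.4 L, T = 2370 K.
Step 2 — Isothermal: T stays 2370 K; PV = const ⇒ V₂ = 299 L, P₂ = 66.6 kPa.
ΔU = 0 (ideal gas, T constant).
W = nRT ln(V₂/V₁) = 1.01×8.314×2370×ln(3.14) = 22800 J.
Q = ΔU + W = 22800 J.
Net over both steps: W = 38000 J, Q = 123000 J, ΔU = 84600 J.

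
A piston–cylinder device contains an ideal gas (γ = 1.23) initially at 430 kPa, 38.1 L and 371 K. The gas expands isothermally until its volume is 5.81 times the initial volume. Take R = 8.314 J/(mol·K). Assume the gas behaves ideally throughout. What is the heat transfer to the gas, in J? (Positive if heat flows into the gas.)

n = P₁V₁/(RT₁) = 430×38.1/(8.314×371) = 5.31 mol.
Isothermal: T stays 371 K; PV = const ⇒ V₂ = 221 L, P₂ = 74.0 kPa.
ΔU = 0 (ideal gas, T constant).
W = nRT ln(V₂/V₁) = 5.31×8.314×371×ln(5.81) = 28800 J.
Q = ΔU + W = 28800 J.

28800 J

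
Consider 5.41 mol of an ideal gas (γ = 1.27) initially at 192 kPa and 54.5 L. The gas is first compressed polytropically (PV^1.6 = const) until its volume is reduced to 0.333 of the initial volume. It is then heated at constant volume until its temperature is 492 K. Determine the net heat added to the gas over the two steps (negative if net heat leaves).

T₁ = P₁V₁/(nR) = 192×54.5/(5.41×8.314) = 233 K.
Step 1 — Polytropic n=1.6: T₂ = T₁(V₁/V₂)^(n−1) = 233×(3.00)^0.60 = 450 K; P₂ = P₁(V₁/V₂)^n = 1120 kPa.
W = (P₁V₁−P₂V₂)/(n−1) = (192×54.5−1120×18.1)/0.60 = -16300 J.
ΔU = nCvΔT = 5.41×30.8×(450−233) = 36200 J.
Q = ΔU + W = 19900 J.
State after step 1: P = 1120 kPa, V = 18.1 L, T = 450 K.
Step 2 — Isochoric: V stays 18.1 L; P/T = const ⇒ T₂ = 492 K, P₂ = 1220 kPa.
W = 0 (no volume change).
ΔU = nCvΔT = 5.41×30.8×(492−450) = 6990 J.
Q = ΔU = 6990 J.
Net over both steps: W = -16300 J, Q = 26900 J, ΔU = 43200 J.

26900 J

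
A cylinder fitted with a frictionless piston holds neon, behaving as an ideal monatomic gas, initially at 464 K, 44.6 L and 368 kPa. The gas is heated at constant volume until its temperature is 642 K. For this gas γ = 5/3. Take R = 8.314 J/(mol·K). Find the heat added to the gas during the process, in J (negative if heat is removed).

9440 J

n = P₁V₁/(RT₁) = 368×44.6/(8.314×464) = 4.25 mol.
Isochoric: V stays 44.6 L; P/T = const ⇒ T₂ = 642 K, P₂ = 509 kPa.
W = 0 (no volume change).
ΔU = nCvΔT = 4.25×12.5×(642−464) = 9440 J.
Q = ΔU = 9440 J.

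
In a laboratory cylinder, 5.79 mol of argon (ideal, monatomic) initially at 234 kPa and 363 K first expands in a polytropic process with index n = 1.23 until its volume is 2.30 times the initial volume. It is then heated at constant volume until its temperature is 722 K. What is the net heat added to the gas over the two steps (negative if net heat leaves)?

V₁ = nRT₁/P₁ = 5.79×8.314×363/234 = 74.7 L.
Step 1 — Polytropic n=1.23: T₂ = T₁(V₁/V₂)^(n−1) = 363×(0.435)^0.23 = 300 K; P₂ = P₁(V₁/V₂)^n = 84.0 kPa.
W = (P₁V₁−P₂V₂)/(n−1) = (234×74.7−84.0×172)/0.23 = 13200 J.
ΔU = nCvΔT = 5.79×12.5×(300−363) = -4570 J.
Q = ΔU + W = 8680 J.
State after step 1: P = 84.0 kPa, V = 172 L, T = 300 K.
Step 2 — Isochoric: V stays 172 L; P/T = const ⇒ T₂ = 722 K, P₂ = 202 kPa.
W = 0 (no volume change).
ΔU = nCvΔT = 5.79×12.5×(722−300) = 30500 J.
Q = ΔU = 30500 J.
Net over both steps: W = 13200 J, Q = 39200 J, ΔU = 25900 J.

39200 J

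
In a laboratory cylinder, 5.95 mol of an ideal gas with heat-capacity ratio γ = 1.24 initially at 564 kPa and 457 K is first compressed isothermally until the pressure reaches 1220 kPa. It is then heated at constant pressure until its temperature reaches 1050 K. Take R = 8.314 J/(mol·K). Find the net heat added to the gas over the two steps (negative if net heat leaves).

134000 J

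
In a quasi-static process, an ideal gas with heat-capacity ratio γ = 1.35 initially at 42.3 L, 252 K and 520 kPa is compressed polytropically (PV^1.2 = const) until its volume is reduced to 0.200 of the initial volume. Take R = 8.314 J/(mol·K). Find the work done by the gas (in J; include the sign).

-41800 J

n = P₁V₁/(RT₁) = 520×42.3/(8.314×252) = 10.5 mol.
Polytropic n=1.2: T₂ = T₁(V₁/V₂)^(n−1) = 252×(5.00)^0.20 = 348 K; P₂ = P₁(V₁/V₂)^n = 3590 kPa.
W = (P₁V₁−P₂V₂)/(n−1) = (520×42.3−3590×8.46)/0.20 = -41800 J.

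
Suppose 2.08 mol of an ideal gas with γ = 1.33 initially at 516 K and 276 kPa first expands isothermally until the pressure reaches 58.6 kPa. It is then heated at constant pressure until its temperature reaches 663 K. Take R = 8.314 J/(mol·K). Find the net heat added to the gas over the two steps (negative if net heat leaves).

24100 J

V₁ = nRT₁/P₁ = 2.08×8.314×516/276 = 32.3 L.
Step 1 — Isothermal: T stays 516 K; PV = const ⇒ V₂ = 152 L, P₂ = 58.6 kPa.
ΔU = 0 (ideal gas, T constant).
W = nRT ln(V₂/V₁) = 2.08×8.314×516×ln(4.71) = 13800 J.
Q = ΔU + W = 13800 J.
State after step 1: P = 58.6 kPa, V = 152 L, T = 516 K.
Step 2 — Isobaric: P stays 58.6 kPa; V/T = const ⇒ T₂ = 663 K, V₂ = 196 L.
W = PΔV = 58.6×(196−152) kPa·L = 2540 J.
ΔU = nCvΔT = 2.08×25.2×(663−516) = 7700 J.
Q = ΔU + W = nCpΔT = 10200 J.
Net over both steps: W = 16400 J, Q = 24100 J, ΔU = 7700 J.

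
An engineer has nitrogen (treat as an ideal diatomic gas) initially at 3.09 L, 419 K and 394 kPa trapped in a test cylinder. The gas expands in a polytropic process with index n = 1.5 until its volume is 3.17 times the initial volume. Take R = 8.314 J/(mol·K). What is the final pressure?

69.8 kPa

Polytropic n=1.5: T₂ = T₁(V₁/V₂)^(n−1) = 419×(0.315)^0.50 = 235 K; P₂ = P₁(V₁/V₂)^n = 69.8 kPa.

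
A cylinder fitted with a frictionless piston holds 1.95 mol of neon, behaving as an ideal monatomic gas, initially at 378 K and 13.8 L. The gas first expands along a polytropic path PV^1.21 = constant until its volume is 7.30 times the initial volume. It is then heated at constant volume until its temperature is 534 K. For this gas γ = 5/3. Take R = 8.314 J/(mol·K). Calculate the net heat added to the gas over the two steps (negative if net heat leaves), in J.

13800 J

P₁ = nRT₁/V₁ = 1.95×8.314×378/13.8 = 444 kPa.
Step 1 — Polytropic n=1.21: T₂ = T₁(V₁/V₂)^(n−1) = 378×(0.137)^0.21 = 249 K; P₂ = P₁(V₁/V₂)^n = 40.1 kPa.
W = (P₁V₁−P₂V₂)/(n−1) = (444×13.8−40.1×101)/0.21 = 9960 J.
ΔU = nCvΔT = 1.95×12.5×(249−378) = -3140 J.
Q = ΔU + W = 6820 J.
State after step 1: P = 40.1 kPa, V = 101 L, T = 249 K.
Step 2 — Isochoric: V stays 101 L; P/T = const ⇒ T₂ = 534 K, P₂ = 85.9 kPa.
W = 0 (no volume change).
ΔU = nCvΔT = 1.95×12.5×(534−249) = 6930 J.
Q = ΔU = 6930 J.
Net over both steps: W = 9960 J, Q = 13800 J, ΔU = 3790 J.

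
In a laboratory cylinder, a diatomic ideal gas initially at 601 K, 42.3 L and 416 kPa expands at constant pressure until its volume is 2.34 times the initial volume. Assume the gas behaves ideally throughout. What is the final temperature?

1410 K

Isobaric: P stays 416 kPa; V/T = const ⇒ T₂ = 1410 K, V₂ = 99.0 L.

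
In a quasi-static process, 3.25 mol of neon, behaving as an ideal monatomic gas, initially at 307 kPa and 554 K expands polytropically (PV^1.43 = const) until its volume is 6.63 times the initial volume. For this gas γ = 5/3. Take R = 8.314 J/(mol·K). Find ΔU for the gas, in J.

-12500 J

V₁ = nRT₁/P₁ = 3.25×8.314×554/307 = 48.8 L.
Polytropic n=1.43: T₂ = T₁(V₁/V₂)^(n−1) = 554×(0.151)^0.43 = 246 K; P₂ = P₁(V₁/V₂)^n = 20.5 kPa.
For an ideal gas ΔU = nCvΔT with Cv = (3/2)R = 12.5 J/(mol·K).
ΔU = 3.25×12.5×(246−554) = -12500 J.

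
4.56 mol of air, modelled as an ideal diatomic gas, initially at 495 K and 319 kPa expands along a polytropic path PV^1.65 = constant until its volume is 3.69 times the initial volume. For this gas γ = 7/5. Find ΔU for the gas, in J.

V₁ = nRT₁/P₁ = 4.56×8.314×495/319 = 58.8 L.
Polytropic n=1.65: T₂ = T₁(V₁/V₂)^(n−1) = 495×(0.271)^0.65 = 212 K; P₂ = P₁(V₁/V₂)^n = 37.0 kPa.
For an ideal gas ΔU = nCvΔT with Cv = (5/2)R = 20.8 J/(mol·K).
ΔU = 4.56×20.8×(212−495) = -26800 J.

-26800 J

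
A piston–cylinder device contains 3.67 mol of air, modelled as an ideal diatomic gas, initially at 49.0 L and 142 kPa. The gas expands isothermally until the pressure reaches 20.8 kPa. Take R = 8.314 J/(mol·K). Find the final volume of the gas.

335 L

T₁ = P₁V₁/(nR) = 142×49.0/(3.67×8.314) = 228 K.
Isothermal: T stays 228 K; PV = const ⇒ V₂ = 335 L, P₂ = 20.8 kPa.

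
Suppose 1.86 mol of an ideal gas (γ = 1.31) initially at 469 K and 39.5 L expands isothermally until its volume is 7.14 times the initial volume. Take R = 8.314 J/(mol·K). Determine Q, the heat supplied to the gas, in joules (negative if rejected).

14300 J

P₁ = nRT₁/V₁ = 1.86×8.314×469/39.5 = 184 kPa.
Isothermal: T stays 469 K; PV = const ⇒ V₂ = 282 L, P₂ = 25.7 kPa.
ΔU = 0 (ideal gas, T constant).
W = nRT ln(V₂/V₁) = 1.86×8.314×469×ln(7.14) = 14300 J.
Q = ΔU + W = 14300 J.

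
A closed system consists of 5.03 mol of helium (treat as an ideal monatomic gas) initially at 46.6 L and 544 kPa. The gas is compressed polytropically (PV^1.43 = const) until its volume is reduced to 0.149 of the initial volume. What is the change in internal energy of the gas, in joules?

48200 J

T₁ = P₁V₁/(nR) = 544×46.6/(5.03×8.314) = 606 K.
Polytropic n=1.43: T₂ = T₁(V₁/V₂)^(n−1) = 606×(6.71)^0.43 = 1370 K; P₂ = P₁(V₁/V₂)^n = 8280 kPa.
For an ideal gas ΔU = nCvΔT with Cv = (3/2)R = 12.5 J/(mol·K).
ΔU = 5.03×12.5×(1370−606) = 48200 J.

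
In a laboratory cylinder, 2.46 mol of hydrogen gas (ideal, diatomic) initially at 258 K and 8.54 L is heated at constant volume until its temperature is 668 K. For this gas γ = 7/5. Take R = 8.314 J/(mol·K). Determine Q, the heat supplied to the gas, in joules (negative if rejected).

21000 J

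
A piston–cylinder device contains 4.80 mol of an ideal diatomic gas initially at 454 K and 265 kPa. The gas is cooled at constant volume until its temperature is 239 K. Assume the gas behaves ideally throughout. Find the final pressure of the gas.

V₁ = nRT₁/P₁ = 4.80×8.314×454/265 = 68.4 L.
Isochoric: V stays 68.4 L; P/T = const ⇒ T₂ = 239 K, P₂ = 140 kPa.

140 kPa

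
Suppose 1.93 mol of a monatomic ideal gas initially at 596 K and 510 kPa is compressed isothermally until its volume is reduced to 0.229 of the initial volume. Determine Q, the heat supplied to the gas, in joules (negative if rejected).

-14100 J

V₁ = nRT₁/P₁ = 1.93×8.314×596/510 = 18.8 L.
Isothermal: T stays 596 K; PV = const ⇒ V₂ = 4.29 L, P₂ = 2230 kPa.
ΔU = 0 (ideal gas, T constant).
W = nRT ln(V₂/V₁) = 1.93×8.314×596×ln(0.229) = -14100 J.
Q = ΔU + W = -14100 J.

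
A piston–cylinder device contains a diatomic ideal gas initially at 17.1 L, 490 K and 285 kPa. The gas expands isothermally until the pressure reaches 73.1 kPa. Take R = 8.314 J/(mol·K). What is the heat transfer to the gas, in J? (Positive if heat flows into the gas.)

6630 J

n = P₁V₁/(RT₁) = 285×17.1/(8.314×490) = 1.20 mol.
Isothermal: T stays 490 K; PV = const ⇒ V₂ = 66.7 L, P₂ = 73.1 kPa.
ΔU = 0 (ideal gas, T constant).
W = nRT ln(V₂/V₁) = 1.20×8.314×490×ln(3.90) = 6630 J.
Q = ΔU + W = 6630 J.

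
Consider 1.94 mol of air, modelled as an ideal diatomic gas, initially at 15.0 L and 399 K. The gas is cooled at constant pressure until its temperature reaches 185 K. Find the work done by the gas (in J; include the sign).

-3450 J

P₁ = nRT₁/V₁ = 1.94×8.314×399/15.0 = 429 kPa.
Isobaric: P stays 429 kPa; V/T = const ⇒ T₂ = 185 K, V₂ = 6.95 L.
W = PΔV = 429×(6.95−15.0) kPa·L = -3450 J.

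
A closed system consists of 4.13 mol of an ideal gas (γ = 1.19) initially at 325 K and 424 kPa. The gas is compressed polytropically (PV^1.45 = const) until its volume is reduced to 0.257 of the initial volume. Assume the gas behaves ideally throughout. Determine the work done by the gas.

V₁ = nRT₁/P₁ = 4.13×8.314×325/424 = 26.3 L.
Polytropic n=1.45: T₂ = T₁(V₁/V₂)^(n−1) = 325×(3.89)^0.45 = 599 K; P₂ = P₁(V₁/V₂)^n = 3040 kPa.
W = (P₁V₁−P₂V₂)/(n−1) = (424×26.3−3040×6.76)/0.45 = -20900 J.

-20900 J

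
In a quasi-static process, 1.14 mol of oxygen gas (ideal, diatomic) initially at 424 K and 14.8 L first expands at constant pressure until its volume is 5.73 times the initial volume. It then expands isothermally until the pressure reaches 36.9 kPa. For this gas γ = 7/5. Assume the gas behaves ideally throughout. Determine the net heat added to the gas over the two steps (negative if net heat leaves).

112000 J

P₁ = nRT₁/V₁ = 1.14×8.314×424/14.8 = 272 kPa.
Step 1 — Isobaric: P stays 272 kPa; V/T = const ⇒ T₂ = 2430 K, V₂ = 84.8 L.
W = PΔV = 272×(84.8−14.8) kPa·L = 19000 J.
ΔU = nCvΔT = 1.14×20.8×(2430−424) = 47500 J.
Q = ΔU + W = nCpΔT = 66500 J.
State after step 1: P = 272 kPa, V = 84.8 L, T = 2430 K.
Step 2 — Isothermal: T stays 2430 K; PV = const ⇒ V₂ = 624 L, P₂ = 36.9 kPa.
ΔU = 0 (ideal gas, T constant).
W = nRT ln(V₂/V₁) = 1.14×8.314×2430×ln(7.36) = 46000 J.
Q = ΔU + W = 46000 J.
Net over both steps: W = 65000 J, Q = 112000 J, ΔU = 47500 J.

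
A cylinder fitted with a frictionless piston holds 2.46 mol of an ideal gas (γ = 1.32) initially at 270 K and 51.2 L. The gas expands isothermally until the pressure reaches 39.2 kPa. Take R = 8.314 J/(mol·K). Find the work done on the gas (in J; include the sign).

P₁ = nRT₁/V₁ = 2.46×8.314×270/51.2 = 108 kPa.
Isothermal: T stays 270 K; PV = const ⇒ V₂ = 141 L, P₂ = 39.2 kPa.
W = nRT ln(V₂/V₁) = 2.46×8.314×270×ln(2.75) = 5590 J.
Work done on the gas = −W_by = -5590 J.

-5590 J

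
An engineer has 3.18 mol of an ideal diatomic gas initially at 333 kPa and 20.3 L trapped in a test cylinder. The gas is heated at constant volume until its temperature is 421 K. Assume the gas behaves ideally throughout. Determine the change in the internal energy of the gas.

T₁ = P₁V₁/(nR) = 333×20.3/(3.18×8.314) = 256 K.
Isochoric: V stays 20.3 L; P/T = const ⇒ T₂ = 421 K, P₂ = 548 kPa.
For an ideal gas ΔU = nCvΔT with Cv = (5/2)R = 20.8 J/(mol·K).
ΔU = 3.18×20.8×(421−256) = 10900 J.

10900 J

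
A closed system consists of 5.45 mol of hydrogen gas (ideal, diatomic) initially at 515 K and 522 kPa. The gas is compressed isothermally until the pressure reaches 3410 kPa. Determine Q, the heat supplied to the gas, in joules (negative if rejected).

-43800 J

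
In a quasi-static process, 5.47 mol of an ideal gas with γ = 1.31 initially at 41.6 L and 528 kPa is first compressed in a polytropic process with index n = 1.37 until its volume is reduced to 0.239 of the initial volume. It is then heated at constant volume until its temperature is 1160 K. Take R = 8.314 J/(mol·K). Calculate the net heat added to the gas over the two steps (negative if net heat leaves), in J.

57900 J

T₁ = P₁V₁/(nR) = 528×41.6/(5.47×8.314) = 483 K.
Step 1 — Polytropic n=1.37: T₂ = T₁(V₁/V₂)^(n−1) = 483×(4.18)^0.37 = 820 K; P₂ = P₁(V₁/V₂)^n = 3750 kPa.
W = (P₁V₁−P₂V₂)/(n−1) = (528×41.6−3750×9.94)/0.37 = -41400 J.
ΔU = nCvΔT = 5.47×26.8×(820−483) = 49500 J.
Q = ΔU + W = 8020 J.
State after step 1: P = 3750 kPa, V = 9.94 L, T = 820 K.
Step 2 — Isochoric: V stays 9.94 L; P/T = const ⇒ T₂ = 1160 K, P₂ = 5310 kPa.
W = 0 (no volume change).
ΔU = nCvΔT = 5.47×26.8×(1160−820) = 49800 J.
Q = ΔU = 49800 J.
Net over both steps: W = -41400 J, Q = 57900 J, ΔU = 99300 J.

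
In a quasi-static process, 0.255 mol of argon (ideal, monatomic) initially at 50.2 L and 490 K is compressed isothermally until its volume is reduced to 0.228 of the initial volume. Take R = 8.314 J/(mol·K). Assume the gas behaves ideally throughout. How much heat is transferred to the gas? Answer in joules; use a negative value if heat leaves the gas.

-1540 J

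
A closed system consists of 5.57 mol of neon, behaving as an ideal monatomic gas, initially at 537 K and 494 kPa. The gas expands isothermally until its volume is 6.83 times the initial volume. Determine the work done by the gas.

47800 J

V₁ = nRT₁/P₁ = 5.57×8.314×537/494 = 50.3 L.
Isothermal: T stays 537 K; PV = const ⇒ V₂ = 344 L, P₂ = 72.3 kPa.
W = nRT ln(V₂/V₁) = 5.57×8.314×537×ln(6.83) = 47800 J.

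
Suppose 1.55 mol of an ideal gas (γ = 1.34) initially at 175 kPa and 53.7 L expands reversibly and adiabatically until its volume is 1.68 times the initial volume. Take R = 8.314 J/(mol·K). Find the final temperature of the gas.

611 K

T₁ = P₁V₁/(nR) = 175×53.7/(1.55×8.314) = 729 K.
Adiabatic: TV^(γ−1) = const ⇒ T₂ = 729×(0.595)^0.340 = 611 K; PV^γ = const ⇒ P₂ = 87.3 kPa.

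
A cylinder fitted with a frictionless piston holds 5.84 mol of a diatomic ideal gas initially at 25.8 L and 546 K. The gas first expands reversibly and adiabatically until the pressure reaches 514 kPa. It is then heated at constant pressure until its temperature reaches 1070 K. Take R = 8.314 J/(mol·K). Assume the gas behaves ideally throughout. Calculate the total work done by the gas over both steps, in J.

P₁ = nRT₁/V₁ = 5.84×8.314×546/25.8 = 1030 kPa.
Step 1 — Adiabatic: T₂/T₁ = (P₂/P₁)^((γ−1)/γ) ⇒ T₂ = 546×(0.500)^0.286 = 448 K; V₂ = 42.3 L.
ΔU = nCvΔT = 5.84×20.8×(448−546) = -11900 J.
Q = 0 for an adiabatic process, so W = −ΔU = 11900 J.
State after step 1: P = 514 kPa, V = 42.3 L, T = 448 K.
Step 2 — Isobaric: P stays 514 kPa; V/T = const ⇒ T₂ = 1070 K, V₂ = 101 L.
W = PΔV = 514×(101−42.3) kPa·L = 30200 J.
ΔU = nCvΔT = 5.84×20.8×(1070−448) = 75500 J.
Q = ΔU + W = nCpΔT = 106000 J.
Net over both steps: W = 42100 J, Q = 106000 J, ΔU = 63600 J.

42100 J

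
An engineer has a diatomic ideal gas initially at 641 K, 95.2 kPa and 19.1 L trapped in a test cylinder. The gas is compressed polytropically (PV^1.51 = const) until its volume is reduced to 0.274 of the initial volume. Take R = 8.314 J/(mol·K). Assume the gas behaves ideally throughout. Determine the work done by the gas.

n = P₁V₁/(RT₁) = 95.2×19.1/(8.314×641) = 0.341 mol.
Polytropic n=1.51: T₂ = T₁(V₁/V₂)^(n−1) = 641×(3.65)^0.51 = 1240 K; P₂ = P₁(V₁/V₂)^n = 672 kPa.
W = (P₁V₁−P₂V₂)/(n−1) = (95.2×19.1−672×5.23)/0.51 = -3330 J.

-3330 J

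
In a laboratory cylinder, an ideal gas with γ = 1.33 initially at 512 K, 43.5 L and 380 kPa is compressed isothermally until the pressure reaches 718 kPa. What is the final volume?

23.0 L

Isothermal: T stays 512 K; PV = const ⇒ V₂ = 23.0 L, P₂ = 718 kPa.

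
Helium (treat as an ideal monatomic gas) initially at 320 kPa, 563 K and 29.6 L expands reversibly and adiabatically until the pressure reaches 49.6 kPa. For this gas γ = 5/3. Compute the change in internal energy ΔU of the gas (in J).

n = P₁V₁/(RT₁) = 320×29.6/(8.314×563) = 2.02 mol.
Adiabatic: T₂/T₁ = (P₂/P₁)^((γ−1)/γ) ⇒ T₂ = 563×(0.155)^0.400 = 267 K; V₂ = 90.6 L.
For an ideal gas ΔU = nCvΔT with Cv = (3/2)R = 12.5 J/(mol·K).
ΔU = 2.02×12.5×(267−563) = -7470 J.

-7470 J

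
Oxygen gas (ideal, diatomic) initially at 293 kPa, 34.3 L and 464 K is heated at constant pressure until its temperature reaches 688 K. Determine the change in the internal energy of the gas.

12100 J

n = P₁V₁/(RT₁) = 293×34.3/(8.314×464) = 2.61 mol.
Isobaric: P stays 293 kPa; V/T = const ⇒ T₂ = 688 K, V₂ = 50.9 L.
For an ideal gas ΔU = nCvΔT with Cv = (5/2)R = 20.8 J/(mol·K).
ΔU = 2.61×20.8×(688−464) = 12100 J.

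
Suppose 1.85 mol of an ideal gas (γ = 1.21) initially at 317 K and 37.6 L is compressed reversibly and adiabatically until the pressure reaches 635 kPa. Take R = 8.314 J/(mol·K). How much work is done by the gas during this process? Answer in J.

-7370 J

P₁ = nRT₁/V₁ = 1.85×8.314×317/37.6 = 130 kPa.
Adiabatic: T₂/T₁ = (P₂/P₁)^((γ−1)/γ) ⇒ T₂ = 317×(4.90)^0.174 = 418 K; V₂ = 10.1 L.
ΔU = nCvΔT = 1.85×39.6×(418−317) = 7370 J.
Q = 0 for an adiabatic process, so W = −ΔU = -7370 J.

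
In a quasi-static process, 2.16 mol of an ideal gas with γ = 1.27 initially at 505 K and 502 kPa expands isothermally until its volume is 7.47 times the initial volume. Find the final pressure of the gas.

67.2 kPa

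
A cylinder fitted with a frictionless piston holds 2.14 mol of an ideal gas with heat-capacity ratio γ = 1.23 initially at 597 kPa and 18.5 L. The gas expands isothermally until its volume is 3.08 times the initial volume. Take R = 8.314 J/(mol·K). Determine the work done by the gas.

T₁ = P₁V₁/(nR) = 597×18.5/(2.14×8.314) = 621 K.
Isothermal: T stays 621 K; PV = const ⇒ V₂ = 57.0 L, P₂ = 194 kPa.
W = nRT ln(V₂/V₁) = 2.14×8.314×621×ln(3.08) = 12400 J.

12400 J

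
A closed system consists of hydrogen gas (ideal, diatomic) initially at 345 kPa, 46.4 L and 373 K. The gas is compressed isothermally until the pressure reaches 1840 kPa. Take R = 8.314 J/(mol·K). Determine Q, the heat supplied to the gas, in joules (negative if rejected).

n = P₁V₁/(RT₁) = 345×46.4/(8.314×373) = 5.16 mol.
Isothermal: T stays 373 K; PV = const ⇒ V₂ = 8.70 L, P₂ = 1840 kPa.
ΔU = 0 (ideal gas, T constant).
W = nRT ln(V₂/V₁) = 5.16×8.314×373×ln(0.188) = -26800 J.
Q = ΔU + W = -26800 J.

-26800 J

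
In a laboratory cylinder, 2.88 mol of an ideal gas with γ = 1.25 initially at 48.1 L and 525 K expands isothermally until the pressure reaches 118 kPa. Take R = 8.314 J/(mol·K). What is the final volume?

P₁ = nRT₁/V₁ = 2.88×8.314×525/48.1 = 261 kPa.
Isothermal: T stays 525 K; PV = const ⇒ V₂ = 107 L, P₂ = 118 kPa.

107 L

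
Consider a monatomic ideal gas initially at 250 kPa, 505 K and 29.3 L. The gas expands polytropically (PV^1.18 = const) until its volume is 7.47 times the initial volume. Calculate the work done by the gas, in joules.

n = P₁V₁/(RT₁) = 250×29.3/(8.314×505) = 1.74 mol.
Polytropic n=1.18: T₂ = T₁(V₁/V₂)^(n−1) = 505×(0.134)^0.18 = 352 K; P₂ = P₁(V₁/V₂)^n = 23.3 kPa.
W = (P₁V₁−P₂V₂)/(n−1) = (250×29.3−23.3×219)/0.18 = 12400 J.

12400 J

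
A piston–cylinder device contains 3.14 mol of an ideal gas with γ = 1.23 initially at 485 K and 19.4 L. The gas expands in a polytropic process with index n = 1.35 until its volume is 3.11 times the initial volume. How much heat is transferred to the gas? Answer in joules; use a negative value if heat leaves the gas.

P₁ = nRT₁/V₁ = 3.14×8.314×485/19.4 = 653 kPa.
Polytropic n=1.35: T₂ = T₁(V₁/V₂)^(n−1) = 485×(0.322)^0.35 = 326 K; P₂ = P₁(V₁/V₂)^n = 141 kPa.
W = (P₁V₁−P₂V₂)/(n−1) = (653×19.4−141×60.3)/0.35 = 11900 J.
ΔU = nCvΔT = 3.14×36.1×(326−485) = -18000 J.
Q = ΔU + W = -6190 J.

-6190 J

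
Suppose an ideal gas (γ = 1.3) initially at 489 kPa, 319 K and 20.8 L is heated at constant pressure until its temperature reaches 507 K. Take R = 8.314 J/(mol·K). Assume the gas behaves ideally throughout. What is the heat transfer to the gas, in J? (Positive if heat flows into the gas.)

26000 J

n = P₁V₁/(RT₁) = 489×20.8/(8.314×319) = 3.84 mol.
Isobaric: P stays 489 kPa; V/T = const ⇒ T₂ = 507 K, V₂ = 33.1 L.
W = PΔV = 489×(33.1−20.8) kPa·L = 5990 J.
ΔU = nCvΔT = 3.84×27.7×(507−319) = 20000 J.
Q = ΔU + W = nCpΔT = 26000 J.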